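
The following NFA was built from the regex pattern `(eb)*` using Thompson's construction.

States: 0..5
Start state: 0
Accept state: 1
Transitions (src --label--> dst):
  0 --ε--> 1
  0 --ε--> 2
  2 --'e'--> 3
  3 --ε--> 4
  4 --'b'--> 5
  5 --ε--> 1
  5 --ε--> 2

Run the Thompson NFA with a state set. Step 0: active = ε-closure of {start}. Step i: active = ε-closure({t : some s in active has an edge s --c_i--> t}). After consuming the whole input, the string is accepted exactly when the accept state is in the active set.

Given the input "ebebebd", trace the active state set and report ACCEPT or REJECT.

Answer: REJECT

Derivation:
S₀ = ε-closure({0}) = {0,1,2}
'e' @ 1: {3,4}
'b' @ 2: {1,2,5}  (accept∈set)
'e' @ 3: {3,4}
'b' @ 4: {1,2,5}  (accept∈set)
'e' @ 5: {3,4}
'b' @ 6: {1,2,5}  (accept∈set)
'd' @ 7: {}  — no active states
after full input: {}  (accept=1 not in)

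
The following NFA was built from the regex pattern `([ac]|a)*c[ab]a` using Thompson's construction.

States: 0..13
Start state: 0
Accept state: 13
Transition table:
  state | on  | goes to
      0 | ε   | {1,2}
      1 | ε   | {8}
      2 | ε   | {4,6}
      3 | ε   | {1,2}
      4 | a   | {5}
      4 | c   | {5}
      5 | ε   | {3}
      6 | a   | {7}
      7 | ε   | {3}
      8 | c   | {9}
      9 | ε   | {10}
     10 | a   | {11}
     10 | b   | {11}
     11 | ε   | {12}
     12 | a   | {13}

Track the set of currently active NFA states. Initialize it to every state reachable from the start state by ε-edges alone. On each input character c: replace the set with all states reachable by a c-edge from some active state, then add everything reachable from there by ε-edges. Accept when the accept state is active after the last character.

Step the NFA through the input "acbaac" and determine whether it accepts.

Answer: REJECT

Derivation:
initial (ε-close {0}): {0,1,2,4,6,8}
'a' @ 1: {1,2,3,4,5,6,7,8}
'c' @ 2: {1,2,3,4,5,6,8,9,10}
'b' @ 3: {11,12}
'a' @ 4: {13}  [accepting]
'a' @ 5: {}  — dead — no transitions
rest 'c' ignored (set empty)
final: {}; accept 13 not in set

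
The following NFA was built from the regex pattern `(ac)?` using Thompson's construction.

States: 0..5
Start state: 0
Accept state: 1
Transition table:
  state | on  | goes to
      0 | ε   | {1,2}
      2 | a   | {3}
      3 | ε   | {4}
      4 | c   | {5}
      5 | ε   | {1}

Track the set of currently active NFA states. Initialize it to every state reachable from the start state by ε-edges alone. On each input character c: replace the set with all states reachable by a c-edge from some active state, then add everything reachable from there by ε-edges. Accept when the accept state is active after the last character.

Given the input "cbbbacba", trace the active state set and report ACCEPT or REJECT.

Answer: REJECT

Steps:
initial (ε-close {0}): {0,1,2}
'c' @ 1: {}  — dead — no transitions
rest 'bbbacba' ignored (set empty)
after full input: {}  (accept=1 not in)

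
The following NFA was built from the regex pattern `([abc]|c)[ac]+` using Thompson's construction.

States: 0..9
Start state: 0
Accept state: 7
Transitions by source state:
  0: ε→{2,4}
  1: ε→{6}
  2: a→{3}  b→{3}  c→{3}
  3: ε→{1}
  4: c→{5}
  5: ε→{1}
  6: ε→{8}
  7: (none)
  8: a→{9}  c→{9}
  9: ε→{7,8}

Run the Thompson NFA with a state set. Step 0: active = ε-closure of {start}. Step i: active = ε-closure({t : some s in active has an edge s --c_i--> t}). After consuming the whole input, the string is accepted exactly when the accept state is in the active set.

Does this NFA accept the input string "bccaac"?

Answer: ACCEPT

Trace:
initial (ε-close {0}): {0,2,4}
'b' @ 1: {1,3,6,8}
'c' @ 2: {7,8,9}  [accepting]
'c' @ 3: {7,8,9}  [accepting]
'a' @ 4: {7,8,9}  [accepting]
'a' @ 5: {7,8,9}  [accepting]
'c' @ 6: {7,8,9}  [accepting]
final: {7,8,9}; accept 7 in set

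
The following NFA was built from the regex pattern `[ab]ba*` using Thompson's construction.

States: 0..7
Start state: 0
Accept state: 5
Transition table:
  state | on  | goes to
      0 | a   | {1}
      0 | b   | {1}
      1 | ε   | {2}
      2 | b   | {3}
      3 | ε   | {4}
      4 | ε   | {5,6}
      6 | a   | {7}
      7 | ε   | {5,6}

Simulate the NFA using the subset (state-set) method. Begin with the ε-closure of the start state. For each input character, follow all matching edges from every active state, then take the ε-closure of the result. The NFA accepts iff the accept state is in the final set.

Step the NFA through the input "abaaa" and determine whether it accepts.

Answer: ACCEPT

Trace:
start: ε-closure({0}) = {0}
'a' @ 1: {1,2}
'b' @ 2: {3,4,5,6}  [accepting]
'a' @ 3: {5,6,7}  [accepting]
'a' @ 4: {5,6,7}  [accepting]
'a' @ 5: {5,6,7}  [accepting]
end set {5,6,7} — state 5 in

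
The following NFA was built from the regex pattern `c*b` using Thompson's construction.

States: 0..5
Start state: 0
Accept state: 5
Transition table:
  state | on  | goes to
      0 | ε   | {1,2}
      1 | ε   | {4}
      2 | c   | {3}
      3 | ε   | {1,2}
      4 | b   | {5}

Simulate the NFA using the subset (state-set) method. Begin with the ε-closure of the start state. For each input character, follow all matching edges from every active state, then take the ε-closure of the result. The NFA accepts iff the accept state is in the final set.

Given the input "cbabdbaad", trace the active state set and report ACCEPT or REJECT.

S₀ = ε-closure({0}) = {0,1,2,4}
'c' @ 1: {1,2,3,4}
'b' @ 2: {5}  ✓accept
'a' @ 3: {}  — no active states
rest 'bdbaad' ignored (set empty)
end set {} — state 5 not in

Answer: REJECT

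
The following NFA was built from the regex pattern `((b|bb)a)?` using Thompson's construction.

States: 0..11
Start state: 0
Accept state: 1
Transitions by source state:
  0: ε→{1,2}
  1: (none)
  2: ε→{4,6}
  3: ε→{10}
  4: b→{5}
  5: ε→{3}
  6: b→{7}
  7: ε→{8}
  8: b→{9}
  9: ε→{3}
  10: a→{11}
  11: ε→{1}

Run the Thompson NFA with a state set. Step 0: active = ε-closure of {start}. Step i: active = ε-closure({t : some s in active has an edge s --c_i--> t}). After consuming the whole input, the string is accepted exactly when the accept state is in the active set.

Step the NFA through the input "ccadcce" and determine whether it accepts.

Answer: REJECT

Trace:
initial (ε-close {0}): {0,1,2,4,6}
'c' @ 1: {}  — dead — no transitions
rest 'cadcce' ignored (set empty)
end set {} — state 1 not in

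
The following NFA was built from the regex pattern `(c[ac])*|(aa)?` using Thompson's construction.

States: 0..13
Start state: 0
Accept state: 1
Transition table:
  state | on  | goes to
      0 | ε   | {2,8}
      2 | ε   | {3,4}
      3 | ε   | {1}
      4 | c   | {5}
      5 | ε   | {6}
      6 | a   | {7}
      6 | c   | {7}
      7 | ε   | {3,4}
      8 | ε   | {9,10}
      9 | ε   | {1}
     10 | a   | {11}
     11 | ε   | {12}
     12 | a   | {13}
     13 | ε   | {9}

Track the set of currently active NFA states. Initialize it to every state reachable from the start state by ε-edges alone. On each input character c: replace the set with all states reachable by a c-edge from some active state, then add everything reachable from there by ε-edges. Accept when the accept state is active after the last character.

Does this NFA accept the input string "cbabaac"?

Answer: REJECT

Steps:
S₀ = ε-closure({0}) = {0,1,2,3,4,8,9,10}
'c' @ 1: {5,6}
'b' @ 2: {}  — no active states
rest 'abaac' ignored (set empty)
end set {} — state 1 not in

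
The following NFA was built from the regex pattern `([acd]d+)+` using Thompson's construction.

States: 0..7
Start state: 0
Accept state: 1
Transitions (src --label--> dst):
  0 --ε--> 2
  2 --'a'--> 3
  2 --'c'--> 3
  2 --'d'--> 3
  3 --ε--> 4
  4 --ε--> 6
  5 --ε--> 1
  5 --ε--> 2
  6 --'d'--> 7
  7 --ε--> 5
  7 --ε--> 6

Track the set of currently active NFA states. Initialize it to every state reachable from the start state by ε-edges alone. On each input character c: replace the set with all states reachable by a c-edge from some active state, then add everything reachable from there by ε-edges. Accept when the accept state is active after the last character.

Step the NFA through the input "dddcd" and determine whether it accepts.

Answer: ACCEPT

Steps:
start: ε-closure({0}) = {0,2}
'd' @ 1: {3,4,6}
'd' @ 2: {1,2,5,6,7}  ✓accept
'd' @ 3: {1,2,3,4,5,6,7}  ✓accept
'c' @ 4: {3,4,6}
'd' @ 5: {1,2,5,6,7}  ✓accept
after full input: {1,2,5,6,7}  (accept=1 in)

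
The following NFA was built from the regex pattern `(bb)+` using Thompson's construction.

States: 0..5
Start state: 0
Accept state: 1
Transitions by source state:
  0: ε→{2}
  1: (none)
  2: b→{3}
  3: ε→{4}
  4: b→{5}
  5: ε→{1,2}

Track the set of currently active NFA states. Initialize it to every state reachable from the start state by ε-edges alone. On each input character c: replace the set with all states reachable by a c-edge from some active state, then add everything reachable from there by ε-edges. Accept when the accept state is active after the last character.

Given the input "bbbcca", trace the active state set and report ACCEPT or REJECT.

start: ε-closure({0}) = {0,2}
'b' @ 1: {3,4}
'b' @ 2: {1,2,5}  ✓accept
'b' @ 3: {3,4}
'c' @ 4: {}  — dead — no transitions
rest 'ca' ignored (set empty)
final: {}; accept 1 not in set

Answer: REJECT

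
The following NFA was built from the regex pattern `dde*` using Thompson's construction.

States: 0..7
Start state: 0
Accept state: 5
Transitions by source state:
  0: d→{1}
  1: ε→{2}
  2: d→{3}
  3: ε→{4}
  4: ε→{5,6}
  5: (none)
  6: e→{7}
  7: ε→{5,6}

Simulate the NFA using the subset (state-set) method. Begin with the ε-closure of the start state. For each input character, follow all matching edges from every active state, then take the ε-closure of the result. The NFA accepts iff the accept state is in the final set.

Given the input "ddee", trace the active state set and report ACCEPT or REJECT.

Answer: ACCEPT

Derivation:
S₀ = ε-closure({0}) = {0}
'd' @ 1: {1,2}
'd' @ 2: {3,4,5,6}  ✓accept
'e' @ 3: {5,6,7}  ✓accept
'e' @ 4: {5,6,7}  ✓accept
final: {5,6,7}; accept 5 in set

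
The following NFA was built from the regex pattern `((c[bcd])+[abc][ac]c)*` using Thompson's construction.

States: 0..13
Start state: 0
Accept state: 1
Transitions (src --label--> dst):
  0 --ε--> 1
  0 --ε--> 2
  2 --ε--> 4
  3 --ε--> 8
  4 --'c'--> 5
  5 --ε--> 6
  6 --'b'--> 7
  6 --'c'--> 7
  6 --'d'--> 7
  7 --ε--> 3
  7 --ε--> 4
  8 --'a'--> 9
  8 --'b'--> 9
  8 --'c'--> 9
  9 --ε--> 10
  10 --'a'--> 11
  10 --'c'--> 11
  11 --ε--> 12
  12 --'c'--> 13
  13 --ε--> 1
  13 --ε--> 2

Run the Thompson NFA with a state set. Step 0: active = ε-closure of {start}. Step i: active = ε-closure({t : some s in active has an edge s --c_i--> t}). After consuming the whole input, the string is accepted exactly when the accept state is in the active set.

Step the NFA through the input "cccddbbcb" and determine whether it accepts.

start: ε-closure({0}) = {0,1,2,4}
'c' @ 1: {5,6}
'c' @ 2: {3,4,7,8}
'c' @ 3: {5,6,9,10}
'd' @ 4: {3,4,7,8}
'd' @ 5: {}  — no active states
rest 'bbcb' ignored (set empty)
final: {}; accept 1 not in set

Answer: REJECT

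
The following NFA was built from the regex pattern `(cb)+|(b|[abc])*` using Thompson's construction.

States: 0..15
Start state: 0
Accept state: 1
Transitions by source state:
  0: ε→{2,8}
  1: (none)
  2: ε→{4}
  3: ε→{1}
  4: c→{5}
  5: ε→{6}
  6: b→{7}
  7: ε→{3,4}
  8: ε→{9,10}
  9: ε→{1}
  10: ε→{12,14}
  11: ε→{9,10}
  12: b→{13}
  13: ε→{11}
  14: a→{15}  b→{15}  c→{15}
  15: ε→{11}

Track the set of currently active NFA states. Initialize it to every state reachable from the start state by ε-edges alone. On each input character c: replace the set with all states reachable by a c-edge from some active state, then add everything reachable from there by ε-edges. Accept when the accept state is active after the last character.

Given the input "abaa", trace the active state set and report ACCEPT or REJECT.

Answer: ACCEPT

Steps:
initial (ε-close {0}): {0,1,2,4,8,9,10,12,14}
'a' @ 1: {1,9,10,11,12,14,15}  ✓accept
'b' @ 2: {1,9,10,11,12,13,14,15}  ✓accept
'a' @ 3: {1,9,10,11,12,14,15}  ✓accept
'a' @ 4: {1,9,10,11,12,14,15}  ✓accept
final: {1,9,10,11,12,14,15}; accept 1 in set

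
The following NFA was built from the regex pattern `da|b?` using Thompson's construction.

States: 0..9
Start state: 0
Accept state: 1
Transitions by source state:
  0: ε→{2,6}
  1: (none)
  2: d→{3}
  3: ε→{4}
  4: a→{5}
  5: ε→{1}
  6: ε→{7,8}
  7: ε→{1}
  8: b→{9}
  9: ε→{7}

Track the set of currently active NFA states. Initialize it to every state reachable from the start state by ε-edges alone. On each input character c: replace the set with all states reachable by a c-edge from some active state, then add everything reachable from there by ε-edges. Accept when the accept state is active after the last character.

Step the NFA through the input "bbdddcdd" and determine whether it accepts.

Answer: REJECT

Trace:
S₀ = ε-closure({0}) = {0,1,2,6,7,8}
'b' @ 1: {1,7,9}  ✓accept
'b' @ 2: {}  — dead — no transitions
rest 'dddcdd' ignored (set empty)
after full input: {}  (accept=1 not in)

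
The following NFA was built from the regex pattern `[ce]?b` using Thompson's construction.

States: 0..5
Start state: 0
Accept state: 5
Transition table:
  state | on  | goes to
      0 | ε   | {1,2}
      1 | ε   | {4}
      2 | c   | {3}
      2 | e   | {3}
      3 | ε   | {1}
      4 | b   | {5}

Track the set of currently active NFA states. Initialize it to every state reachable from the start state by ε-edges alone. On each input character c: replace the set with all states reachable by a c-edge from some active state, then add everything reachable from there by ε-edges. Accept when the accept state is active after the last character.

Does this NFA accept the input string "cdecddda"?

start: ε-closure({0}) = {0,1,2,4}
'c' @ 1: {1,3,4}
'd' @ 2: {}  — state set empty
rest 'ecddda' ignored (set empty)
after full input: {}  (accept=5 not in)

Answer: REJECT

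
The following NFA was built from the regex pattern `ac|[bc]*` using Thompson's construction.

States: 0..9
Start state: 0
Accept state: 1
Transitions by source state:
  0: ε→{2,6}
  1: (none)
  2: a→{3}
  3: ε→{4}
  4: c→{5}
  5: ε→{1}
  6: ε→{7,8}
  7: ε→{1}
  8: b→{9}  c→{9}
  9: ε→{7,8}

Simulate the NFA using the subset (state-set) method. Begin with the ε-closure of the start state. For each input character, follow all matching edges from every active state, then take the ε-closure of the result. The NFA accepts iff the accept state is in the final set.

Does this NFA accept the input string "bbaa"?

S₀ = ε-closure({0}) = {0,1,2,6,7,8}
'b' @ 1: {1,7,8,9}  (accept∈set)
'b' @ 2: {1,7,8,9}  (accept∈set)
'a' @ 3: {}  — state set empty
rest 'a' ignored (set empty)
end set {} — state 1 not in

Answer: REJECT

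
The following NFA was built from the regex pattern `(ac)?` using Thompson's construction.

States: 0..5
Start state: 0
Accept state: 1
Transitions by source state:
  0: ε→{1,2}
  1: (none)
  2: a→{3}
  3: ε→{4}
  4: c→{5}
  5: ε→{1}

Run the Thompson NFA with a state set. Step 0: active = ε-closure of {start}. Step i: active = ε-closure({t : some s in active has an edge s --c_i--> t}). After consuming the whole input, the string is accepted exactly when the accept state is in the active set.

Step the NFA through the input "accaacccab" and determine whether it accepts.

Answer: REJECT

Trace:
S₀ = ε-closure({0}) = {0,1,2}
'a' @ 1: {3,4}
'c' @ 2: {1,5}  [accepting]
'c' @ 3: {}  — dead — no transitions
rest 'aacccab' ignored (set empty)
after full input: {}  (accept=1 not in)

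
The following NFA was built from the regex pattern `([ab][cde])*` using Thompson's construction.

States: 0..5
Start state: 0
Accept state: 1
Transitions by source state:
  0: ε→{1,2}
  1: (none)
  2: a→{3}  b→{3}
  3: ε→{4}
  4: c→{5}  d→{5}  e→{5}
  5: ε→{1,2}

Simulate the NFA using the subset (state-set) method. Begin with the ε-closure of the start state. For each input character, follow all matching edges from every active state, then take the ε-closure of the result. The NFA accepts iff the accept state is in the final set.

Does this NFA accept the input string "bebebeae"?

Answer: ACCEPT

Derivation:
initial (ε-close {0}): {0,1,2}
'b' @ 1: {3,4}
'e' @ 2: {1,2,5}  (accept∈set)
'b' @ 3: {3,4}
'e' @ 4: {1,2,5}  (accept∈set)
'b' @ 5: {3,4}
'e' @ 6: {1,2,5}  (accept∈set)
'a' @ 7: {3,4}
'e' @ 8: {1,2,5}  (accept∈set)
end set {1,2,5} — state 1 in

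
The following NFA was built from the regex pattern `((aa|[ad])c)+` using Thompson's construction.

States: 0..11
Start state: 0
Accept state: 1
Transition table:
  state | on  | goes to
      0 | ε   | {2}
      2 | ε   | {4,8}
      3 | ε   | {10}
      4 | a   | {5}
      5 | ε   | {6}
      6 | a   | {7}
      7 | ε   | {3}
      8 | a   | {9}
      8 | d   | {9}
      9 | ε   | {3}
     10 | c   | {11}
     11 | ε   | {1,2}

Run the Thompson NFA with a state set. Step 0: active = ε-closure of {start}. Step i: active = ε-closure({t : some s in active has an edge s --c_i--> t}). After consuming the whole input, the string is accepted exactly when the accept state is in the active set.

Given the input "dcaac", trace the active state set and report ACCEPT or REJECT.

S₀ = ε-closure({0}) = {0,2,4,8}
'd' @ 1: {3,9,10}
'c' @ 2: {1,2,4,8,11}  (accept∈set)
'a' @ 3: {3,5,6,9,10}
'a' @ 4: {3,7,10}
'c' @ 5: {1,2,4,8,11}  (accept∈set)
after full input: {1,2,4,8,11}  (accept=1 in)

Answer: ACCEPT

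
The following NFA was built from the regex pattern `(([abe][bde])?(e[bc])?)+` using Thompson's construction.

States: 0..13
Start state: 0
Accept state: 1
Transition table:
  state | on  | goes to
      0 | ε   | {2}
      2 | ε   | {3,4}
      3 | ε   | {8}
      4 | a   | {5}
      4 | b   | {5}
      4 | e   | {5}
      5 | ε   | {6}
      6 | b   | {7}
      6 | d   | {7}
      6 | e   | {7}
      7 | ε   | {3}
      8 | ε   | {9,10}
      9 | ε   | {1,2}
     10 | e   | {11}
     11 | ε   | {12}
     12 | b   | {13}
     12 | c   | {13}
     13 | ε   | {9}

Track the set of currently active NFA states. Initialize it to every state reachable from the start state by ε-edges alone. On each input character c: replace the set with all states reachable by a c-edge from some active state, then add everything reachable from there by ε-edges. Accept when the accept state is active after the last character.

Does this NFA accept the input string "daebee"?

Answer: REJECT

Trace:
S₀ = ε-closure({0}) = {0,1,2,3,4,8,9,10}
'd' @ 1: {}  — dead — no transitions
rest 'aebee' ignored (set empty)
after full input: {}  (accept=1 not in)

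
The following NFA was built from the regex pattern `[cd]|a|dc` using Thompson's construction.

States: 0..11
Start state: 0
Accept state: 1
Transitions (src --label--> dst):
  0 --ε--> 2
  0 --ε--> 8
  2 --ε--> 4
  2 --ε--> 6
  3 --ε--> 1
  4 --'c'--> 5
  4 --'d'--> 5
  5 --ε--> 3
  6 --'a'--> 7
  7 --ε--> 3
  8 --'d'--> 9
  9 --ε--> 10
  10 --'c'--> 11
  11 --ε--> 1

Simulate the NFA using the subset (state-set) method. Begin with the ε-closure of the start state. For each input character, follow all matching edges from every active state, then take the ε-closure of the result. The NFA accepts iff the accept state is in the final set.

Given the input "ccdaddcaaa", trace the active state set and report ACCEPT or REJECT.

Answer: REJECT

Trace:
start: ε-closure({0}) = {0,2,4,6,8}
'c' @ 1: {1,3,5}  (accept∈set)
'c' @ 2: {}  — no active states
rest 'daddcaaa' ignored (set empty)
after full input: {}  (accept=1 not in)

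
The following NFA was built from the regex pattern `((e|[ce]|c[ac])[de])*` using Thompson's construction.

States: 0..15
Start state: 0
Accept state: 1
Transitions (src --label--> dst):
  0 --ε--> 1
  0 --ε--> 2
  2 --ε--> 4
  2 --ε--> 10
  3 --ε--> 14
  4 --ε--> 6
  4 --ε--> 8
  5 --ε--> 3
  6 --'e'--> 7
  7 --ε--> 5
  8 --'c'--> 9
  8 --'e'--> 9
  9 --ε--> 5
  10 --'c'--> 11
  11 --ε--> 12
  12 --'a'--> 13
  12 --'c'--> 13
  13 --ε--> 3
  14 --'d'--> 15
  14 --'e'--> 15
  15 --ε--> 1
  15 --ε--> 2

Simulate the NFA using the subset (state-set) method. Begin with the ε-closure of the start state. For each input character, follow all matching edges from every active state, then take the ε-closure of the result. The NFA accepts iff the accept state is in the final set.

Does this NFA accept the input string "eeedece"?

Answer: REJECT

Trace:
S₀ = ε-closure({0}) = {0,1,2,4,6,8,10}
'e' @ 1: {3,5,7,9,14}
'e' @ 2: {1,2,4,6,8,10,15}  (accept∈set)
'e' @ 3: {3,5,7,9,14}
'd' @ 4: {1,2,4,6,8,10,15}  (accept∈set)
'e' @ 5: {3,5,7,9,14}
'c' @ 6: {}  — state set empty
rest 'e' ignored (set empty)
end set {} — state 1 not in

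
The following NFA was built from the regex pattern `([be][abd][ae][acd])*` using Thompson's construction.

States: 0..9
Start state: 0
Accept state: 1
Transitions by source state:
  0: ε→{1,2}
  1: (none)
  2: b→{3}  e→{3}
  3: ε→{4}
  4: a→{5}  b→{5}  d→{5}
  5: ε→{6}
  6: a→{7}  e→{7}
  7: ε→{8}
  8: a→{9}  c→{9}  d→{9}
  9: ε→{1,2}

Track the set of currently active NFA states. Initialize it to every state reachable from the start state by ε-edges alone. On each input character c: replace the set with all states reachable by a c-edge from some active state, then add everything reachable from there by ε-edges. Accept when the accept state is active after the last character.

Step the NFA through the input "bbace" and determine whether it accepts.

Answer: REJECT

Derivation:
start: ε-closure({0}) = {0,1,2}
'b' @ 1: {3,4}
'b' @ 2: {5,6}
'a' @ 3: {7,8}
'c' @ 4: {1,2,9}  [accepting]
'e' @ 5: {3,4}
after full input: {3,4}  (accept=1 not in)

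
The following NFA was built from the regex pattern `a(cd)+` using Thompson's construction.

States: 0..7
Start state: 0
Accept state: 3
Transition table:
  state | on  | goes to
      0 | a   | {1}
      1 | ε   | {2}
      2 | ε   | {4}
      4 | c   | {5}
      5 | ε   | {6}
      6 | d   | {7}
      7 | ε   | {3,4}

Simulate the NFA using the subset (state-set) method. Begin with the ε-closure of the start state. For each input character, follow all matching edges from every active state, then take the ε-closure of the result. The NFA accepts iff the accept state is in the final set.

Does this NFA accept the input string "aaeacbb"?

start: ε-closure({0}) = {0}
'a' @ 1: {1,2,4}
'a' @ 2: {}  — no active states
rest 'eacbb' ignored (set empty)
final: {}; accept 3 not in set

Answer: REJECT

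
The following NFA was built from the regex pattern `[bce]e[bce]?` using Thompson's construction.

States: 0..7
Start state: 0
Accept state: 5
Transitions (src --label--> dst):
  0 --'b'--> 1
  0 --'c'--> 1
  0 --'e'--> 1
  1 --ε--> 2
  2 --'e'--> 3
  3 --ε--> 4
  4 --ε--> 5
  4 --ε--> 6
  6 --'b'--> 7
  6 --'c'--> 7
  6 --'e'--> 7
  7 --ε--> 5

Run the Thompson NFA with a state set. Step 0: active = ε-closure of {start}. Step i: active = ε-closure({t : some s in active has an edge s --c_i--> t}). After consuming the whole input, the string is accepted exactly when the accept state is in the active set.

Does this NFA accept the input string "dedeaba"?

Answer: REJECT

Derivation:
initial (ε-close {0}): {0}
'd' @ 1: {}  — no active states
rest 'edeaba' ignored (set empty)
final: {}; accept 5 not in set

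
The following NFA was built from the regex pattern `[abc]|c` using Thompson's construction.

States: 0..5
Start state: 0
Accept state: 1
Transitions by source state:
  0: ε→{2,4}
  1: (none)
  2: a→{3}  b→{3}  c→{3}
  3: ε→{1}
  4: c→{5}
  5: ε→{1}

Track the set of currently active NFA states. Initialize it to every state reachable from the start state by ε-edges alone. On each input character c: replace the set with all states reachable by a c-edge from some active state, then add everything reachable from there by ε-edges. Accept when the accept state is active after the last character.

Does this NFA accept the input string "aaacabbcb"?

Answer: REJECT

Derivation:
initial (ε-close {0}): {0,2,4}
'a' @ 1: {1,3}  [accepting]
'a' @ 2: {}  — state set empty
rest 'acabbcb' ignored (set empty)
end set {} — state 1 not in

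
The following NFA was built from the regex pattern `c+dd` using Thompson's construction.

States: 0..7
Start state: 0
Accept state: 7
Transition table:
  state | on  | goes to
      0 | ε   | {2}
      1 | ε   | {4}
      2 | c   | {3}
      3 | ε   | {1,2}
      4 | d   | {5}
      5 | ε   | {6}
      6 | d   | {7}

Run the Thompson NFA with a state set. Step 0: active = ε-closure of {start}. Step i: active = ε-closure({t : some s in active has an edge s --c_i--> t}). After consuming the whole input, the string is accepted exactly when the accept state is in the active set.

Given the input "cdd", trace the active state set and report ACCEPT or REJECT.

Answer: ACCEPT

Derivation:
S₀ = ε-closure({0}) = {0,2}
'c' @ 1: {1,2,3,4}
'd' @ 2: {5,6}
'd' @ 3: {7}  (accept∈set)
end set {7} — state 7 in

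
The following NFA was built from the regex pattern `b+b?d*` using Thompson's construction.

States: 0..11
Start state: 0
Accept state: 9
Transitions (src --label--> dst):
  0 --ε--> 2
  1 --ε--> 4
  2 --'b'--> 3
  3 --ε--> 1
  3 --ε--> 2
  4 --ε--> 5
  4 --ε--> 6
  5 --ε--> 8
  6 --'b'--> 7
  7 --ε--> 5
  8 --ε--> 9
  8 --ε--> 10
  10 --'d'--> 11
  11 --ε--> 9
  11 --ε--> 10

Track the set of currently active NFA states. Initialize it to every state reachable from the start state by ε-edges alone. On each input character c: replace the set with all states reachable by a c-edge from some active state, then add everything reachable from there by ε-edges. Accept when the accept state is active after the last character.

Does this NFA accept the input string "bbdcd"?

Answer: REJECT

Trace:
S₀ = ε-closure({0}) = {0,2}
'b' @ 1: {1,2,3,4,5,6,8,9,10}  (accept∈set)
'b' @ 2: {1,2,3,4,5,6,7,8,9,10}  (accept∈set)
'd' @ 3: {9,10,11}  (accept∈set)
'c' @ 4: {}  — dead — no transitions
rest 'd' ignored (set empty)
after full input: {}  (accept=9 not in)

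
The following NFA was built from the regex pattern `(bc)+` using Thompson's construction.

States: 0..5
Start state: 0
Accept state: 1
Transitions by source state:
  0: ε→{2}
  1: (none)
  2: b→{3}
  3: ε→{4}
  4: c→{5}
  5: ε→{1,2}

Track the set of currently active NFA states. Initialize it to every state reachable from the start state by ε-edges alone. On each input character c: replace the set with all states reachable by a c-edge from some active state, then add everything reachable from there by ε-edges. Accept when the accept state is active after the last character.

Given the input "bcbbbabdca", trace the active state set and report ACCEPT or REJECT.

Answer: REJECT

Steps:
S₀ = ε-closure({0}) = {0,2}
'b' @ 1: {3,4}
'c' @ 2: {1,2,5}  [accepting]
'b' @ 3: {3,4}
'b' @ 4: {}  — dead — no transitions
rest 'babdca' ignored (set empty)
final: {}; accept 1 not in set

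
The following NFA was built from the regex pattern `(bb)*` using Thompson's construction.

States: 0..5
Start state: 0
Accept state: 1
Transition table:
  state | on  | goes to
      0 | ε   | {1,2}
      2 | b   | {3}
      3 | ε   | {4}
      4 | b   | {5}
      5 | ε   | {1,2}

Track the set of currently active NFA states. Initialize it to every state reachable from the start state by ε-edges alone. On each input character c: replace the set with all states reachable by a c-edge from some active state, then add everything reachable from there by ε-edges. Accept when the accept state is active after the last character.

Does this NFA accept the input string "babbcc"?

initial (ε-close {0}): {0,1,2}
'b' @ 1: {3,4}
'a' @ 2: {}  — no active states
rest 'bbcc' ignored (set empty)
end set {} — state 1 not in

Answer: REJECT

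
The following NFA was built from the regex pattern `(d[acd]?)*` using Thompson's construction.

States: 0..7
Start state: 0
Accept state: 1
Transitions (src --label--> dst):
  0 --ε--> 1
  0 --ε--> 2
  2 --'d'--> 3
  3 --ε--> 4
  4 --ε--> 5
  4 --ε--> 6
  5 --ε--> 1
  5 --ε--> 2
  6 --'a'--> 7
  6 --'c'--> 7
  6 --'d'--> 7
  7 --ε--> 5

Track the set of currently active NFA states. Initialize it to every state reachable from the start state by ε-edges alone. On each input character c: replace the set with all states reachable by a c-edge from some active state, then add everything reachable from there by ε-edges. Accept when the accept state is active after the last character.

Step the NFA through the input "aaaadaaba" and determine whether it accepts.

initial (ε-close {0}): {0,1,2}
'a' @ 1: {}  — dead — no transitions
rest 'aaadaaba' ignored (set empty)
after full input: {}  (accept=1 not in)

Answer: REJECT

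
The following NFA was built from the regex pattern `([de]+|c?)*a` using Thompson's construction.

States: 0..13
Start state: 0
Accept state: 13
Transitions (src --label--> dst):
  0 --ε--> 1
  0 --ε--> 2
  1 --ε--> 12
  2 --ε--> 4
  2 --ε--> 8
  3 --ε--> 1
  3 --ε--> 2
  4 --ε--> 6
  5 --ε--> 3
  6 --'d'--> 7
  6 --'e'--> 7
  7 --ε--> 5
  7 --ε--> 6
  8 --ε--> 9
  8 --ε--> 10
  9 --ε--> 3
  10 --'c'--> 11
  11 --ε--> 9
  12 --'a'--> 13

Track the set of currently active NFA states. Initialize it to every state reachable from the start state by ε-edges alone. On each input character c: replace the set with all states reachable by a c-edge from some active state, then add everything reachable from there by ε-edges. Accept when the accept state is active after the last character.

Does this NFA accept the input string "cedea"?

start: ε-closure({0}) = {0,1,2,3,4,6,8,9,10,12}
'c' @ 1: {1,2,3,4,6,8,9,10,11,12}
'e' @ 2: {1,2,3,4,5,6,7,8,9,10,12}
'd' @ 3: {1,2,3,4,5,6,7,8,9,10,12}
'e' @ 4: {1,2,3,4,5,6,7,8,9,10,12}
'a' @ 5: {13}  (accept∈set)
end set {13} — state 13 in

Answer: ACCEPT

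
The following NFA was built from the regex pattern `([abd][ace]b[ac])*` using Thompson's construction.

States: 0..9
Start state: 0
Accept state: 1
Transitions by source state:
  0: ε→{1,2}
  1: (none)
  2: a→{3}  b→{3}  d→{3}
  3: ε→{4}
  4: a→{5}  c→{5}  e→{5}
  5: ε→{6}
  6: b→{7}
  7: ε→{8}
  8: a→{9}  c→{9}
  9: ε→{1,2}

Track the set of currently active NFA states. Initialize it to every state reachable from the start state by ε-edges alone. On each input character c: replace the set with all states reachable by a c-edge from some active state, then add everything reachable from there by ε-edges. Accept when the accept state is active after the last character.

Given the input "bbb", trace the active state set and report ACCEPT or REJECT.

initial (ε-close {0}): {0,1,2}
'b' @ 1: {3,4}
'b' @ 2: {}  — state set empty
rest 'b' ignored (set empty)
after full input: {}  (accept=1 not in)

Answer: REJECT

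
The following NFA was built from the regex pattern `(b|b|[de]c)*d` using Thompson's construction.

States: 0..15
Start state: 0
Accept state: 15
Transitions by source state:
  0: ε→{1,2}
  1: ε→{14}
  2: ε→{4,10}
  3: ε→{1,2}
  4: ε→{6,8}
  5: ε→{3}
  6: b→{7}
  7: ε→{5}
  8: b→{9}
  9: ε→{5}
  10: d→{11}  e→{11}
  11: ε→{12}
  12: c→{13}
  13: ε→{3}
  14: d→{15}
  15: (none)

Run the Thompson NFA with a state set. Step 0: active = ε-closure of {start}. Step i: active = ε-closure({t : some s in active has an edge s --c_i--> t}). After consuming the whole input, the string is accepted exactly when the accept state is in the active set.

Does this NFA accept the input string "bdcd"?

Answer: ACCEPT

Steps:
start: ε-closure({0}) = {0,1,2,4,6,8,10,14}
'b' @ 1: {1,2,3,4,5,6,7,8,9,10,14}
'd' @ 2: {11,12,15}  [accepting]
'c' @ 3: {1,2,3,4,6,8,10,13,14}
'd' @ 4: {11,12,15}  [accepting]
after full input: {11,12,15}  (accept=15 in)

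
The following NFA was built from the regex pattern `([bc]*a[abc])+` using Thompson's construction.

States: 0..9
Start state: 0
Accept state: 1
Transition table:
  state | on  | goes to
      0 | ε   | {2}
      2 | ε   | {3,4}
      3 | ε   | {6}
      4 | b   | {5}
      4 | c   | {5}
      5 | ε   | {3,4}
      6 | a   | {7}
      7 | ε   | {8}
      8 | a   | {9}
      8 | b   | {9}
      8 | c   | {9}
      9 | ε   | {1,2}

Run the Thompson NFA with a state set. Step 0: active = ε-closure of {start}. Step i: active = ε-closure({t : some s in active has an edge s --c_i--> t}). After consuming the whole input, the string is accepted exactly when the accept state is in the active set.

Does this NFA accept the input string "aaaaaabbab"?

Answer: ACCEPT

Derivation:
initial (ε-close {0}): {0,2,3,4,6}
'a' @ 1: {7,8}
'a' @ 2: {1,2,3,4,6,9}  [accepting]
'a' @ 3: {7,8}
'a' @ 4: {1,2,3,4,6,9}  [accepting]
'a' @ 5: {7,8}
'a' @ 6: {1,2,3,4,6,9}  [accepting]
'b' @ 7: {3,4,5,6}
'b' @ 8: {3,4,5,6}
'a' @ 9: {7,8}
'b' @ 10: {1,2,3,4,6,9}  [accepting]
final: {1,2,3,4,6,9}; accept 1 in set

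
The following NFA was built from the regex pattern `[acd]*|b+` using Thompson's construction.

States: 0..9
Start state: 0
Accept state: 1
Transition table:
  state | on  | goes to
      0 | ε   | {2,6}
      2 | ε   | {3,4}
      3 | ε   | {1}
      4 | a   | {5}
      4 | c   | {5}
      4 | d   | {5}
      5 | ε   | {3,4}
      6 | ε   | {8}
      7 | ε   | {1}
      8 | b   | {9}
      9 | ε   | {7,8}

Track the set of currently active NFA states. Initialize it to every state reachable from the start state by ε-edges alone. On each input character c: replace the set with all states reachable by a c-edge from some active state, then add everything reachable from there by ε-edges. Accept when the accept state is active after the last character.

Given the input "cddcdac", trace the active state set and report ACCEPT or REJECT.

Answer: ACCEPT

Steps:
S₀ = ε-closure({0}) = {0,1,2,3,4,6,8}
'c' @ 1: {1,3,4,5}  ✓accept
'd' @ 2: {1,3,4,5}  ✓accept
'd' @ 3: {1,3,4,5}  ✓accept
'c' @ 4: {1,3,4,5}  ✓accept
'd' @ 5: {1,3,4,5}  ✓accept
'a' @ 6: {1,3,4,5}  ✓accept
'c' @ 7: {1,3,4,5}  ✓accept
end set {1,3,4,5} — state 1 in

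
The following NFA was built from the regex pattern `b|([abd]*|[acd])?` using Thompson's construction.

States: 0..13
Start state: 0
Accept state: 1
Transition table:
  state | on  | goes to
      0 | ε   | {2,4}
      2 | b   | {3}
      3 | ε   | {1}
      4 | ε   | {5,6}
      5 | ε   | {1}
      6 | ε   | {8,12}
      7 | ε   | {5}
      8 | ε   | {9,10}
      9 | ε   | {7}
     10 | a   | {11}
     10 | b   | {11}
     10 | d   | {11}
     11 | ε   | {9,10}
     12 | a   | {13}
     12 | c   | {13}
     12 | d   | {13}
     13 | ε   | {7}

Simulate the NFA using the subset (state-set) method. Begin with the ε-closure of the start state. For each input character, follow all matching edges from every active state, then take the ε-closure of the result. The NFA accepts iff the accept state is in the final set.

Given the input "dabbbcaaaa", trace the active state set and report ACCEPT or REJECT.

Answer: REJECT

Derivation:
initial (ε-close {0}): {0,1,2,4,5,6,7,8,9,10,12}
'd' @ 1: {1,5,7,9,10,11,13}  ✓accept
'a' @ 2: {1,5,7,9,10,11}  ✓accept
'b' @ 3: {1,5,7,9,10,11}  ✓accept
'b' @ 4: {1,5,7,9,10,11}  ✓accept
'b' @ 5: {1,5,7,9,10,11}  ✓accept
'c' @ 6: {}  — no active states
rest 'aaaa' ignored (set empty)
final: {}; accept 1 not in set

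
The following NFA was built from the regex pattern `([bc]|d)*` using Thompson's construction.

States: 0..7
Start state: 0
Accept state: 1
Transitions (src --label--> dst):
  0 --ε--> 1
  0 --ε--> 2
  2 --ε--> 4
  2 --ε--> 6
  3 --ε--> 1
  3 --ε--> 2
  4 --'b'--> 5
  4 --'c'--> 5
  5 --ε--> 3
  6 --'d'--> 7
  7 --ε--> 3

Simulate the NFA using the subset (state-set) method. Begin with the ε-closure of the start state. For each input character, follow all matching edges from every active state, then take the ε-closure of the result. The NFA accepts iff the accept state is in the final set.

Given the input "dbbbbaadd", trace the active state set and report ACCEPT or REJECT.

Answer: REJECT

Steps:
start: ε-closure({0}) = {0,1,2,4,6}
'd' @ 1: {1,2,3,4,6,7}  (accept∈set)
'b' @ 2: {1,2,3,4,5,6}  (accept∈set)
'b' @ 3: {1,2,3,4,5,6}  (accept∈set)
'b' @ 4: {1,2,3,4,5,6}  (accept∈set)
'b' @ 5: {1,2,3,4,5,6}  (accept∈set)
'a' @ 6: {}  — state set empty
rest 'add' ignored (set empty)
final: {}; accept 1 not in set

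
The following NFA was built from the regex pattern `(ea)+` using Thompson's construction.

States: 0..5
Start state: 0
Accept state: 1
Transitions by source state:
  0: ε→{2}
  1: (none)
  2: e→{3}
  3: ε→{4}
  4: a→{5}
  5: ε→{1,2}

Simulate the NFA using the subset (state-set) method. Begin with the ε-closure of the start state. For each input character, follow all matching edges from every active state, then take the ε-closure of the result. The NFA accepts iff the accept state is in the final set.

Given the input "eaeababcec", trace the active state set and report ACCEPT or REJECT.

start: ε-closure({0}) = {0,2}
'e' @ 1: {3,4}
'a' @ 2: {1,2,5}  (accept∈set)
'e' @ 3: {3,4}
'a' @ 4: {1,2,5}  (accept∈set)
'b' @ 5: {}  — state set empty
rest 'abcec' ignored (set empty)
after full input: {}  (accept=1 not in)

Answer: REJECT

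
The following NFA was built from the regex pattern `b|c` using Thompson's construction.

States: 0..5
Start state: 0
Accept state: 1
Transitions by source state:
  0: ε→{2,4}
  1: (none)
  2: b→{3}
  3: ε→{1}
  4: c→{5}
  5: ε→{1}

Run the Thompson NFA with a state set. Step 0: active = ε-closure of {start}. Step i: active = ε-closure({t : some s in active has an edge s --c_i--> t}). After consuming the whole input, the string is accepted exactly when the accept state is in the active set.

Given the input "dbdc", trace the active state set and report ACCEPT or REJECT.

Answer: REJECT

Trace:
S₀ = ε-closure({0}) = {0,2,4}
'd' @ 1: {}  — no active states
rest 'bdc' ignored (set empty)
final: {}; accept 1 not in set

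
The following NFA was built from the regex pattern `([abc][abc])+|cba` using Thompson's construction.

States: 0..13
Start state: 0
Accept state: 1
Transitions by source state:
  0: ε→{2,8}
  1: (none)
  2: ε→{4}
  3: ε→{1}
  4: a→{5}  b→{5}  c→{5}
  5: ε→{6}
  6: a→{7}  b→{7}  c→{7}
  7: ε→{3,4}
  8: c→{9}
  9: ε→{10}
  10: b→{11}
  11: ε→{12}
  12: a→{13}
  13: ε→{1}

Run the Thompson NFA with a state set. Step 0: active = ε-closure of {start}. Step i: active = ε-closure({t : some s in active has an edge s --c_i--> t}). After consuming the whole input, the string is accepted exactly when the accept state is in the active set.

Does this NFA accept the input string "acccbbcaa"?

Answer: REJECT

Steps:
S₀ = ε-closure({0}) = {0,2,4,8}
'a' @ 1: {5,6}
'c' @ 2: {1,3,4,7}  [accepting]
'c' @ 3: {5,6}
'c' @ 4: {1,3,4,7}  [accepting]
'b' @ 5: {5,6}
'b' @ 6: {1,3,4,7}  [accepting]
'c' @ 7: {5,6}
'a' @ 8: {1,3,4,7}  [accepting]
'a' @ 9: {5,6}
final: {5,6}; accept 1 not in set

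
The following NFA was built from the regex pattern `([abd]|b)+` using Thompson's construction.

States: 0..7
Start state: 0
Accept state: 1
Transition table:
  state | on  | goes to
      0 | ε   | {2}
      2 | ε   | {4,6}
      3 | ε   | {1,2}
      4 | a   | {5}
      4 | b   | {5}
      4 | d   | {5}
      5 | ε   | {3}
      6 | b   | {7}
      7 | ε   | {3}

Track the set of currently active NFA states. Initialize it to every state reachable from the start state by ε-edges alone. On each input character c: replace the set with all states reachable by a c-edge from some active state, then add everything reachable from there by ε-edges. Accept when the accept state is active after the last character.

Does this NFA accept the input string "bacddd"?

start: ε-closure({0}) = {0,2,4,6}
'b' @ 1: {1,2,3,4,5,6,7}  ✓accept
'a' @ 2: {1,2,3,4,5,6}  ✓accept
'c' @ 3: {}  — no active states
rest 'ddd' ignored (set empty)
final: {}; accept 1 not in set

Answer: REJECT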